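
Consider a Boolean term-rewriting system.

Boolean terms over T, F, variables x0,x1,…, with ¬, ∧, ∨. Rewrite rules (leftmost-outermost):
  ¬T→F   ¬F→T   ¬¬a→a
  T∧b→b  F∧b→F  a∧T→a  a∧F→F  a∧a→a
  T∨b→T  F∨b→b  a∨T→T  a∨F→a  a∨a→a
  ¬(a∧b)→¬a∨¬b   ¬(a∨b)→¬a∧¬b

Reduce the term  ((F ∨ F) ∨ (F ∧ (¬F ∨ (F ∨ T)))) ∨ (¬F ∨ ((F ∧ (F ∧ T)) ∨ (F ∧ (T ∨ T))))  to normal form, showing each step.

Answer: normal form = T  (in 6 steps)

Reduction:
  start: ((F ∨ F) ∨ (F ∧ (¬F ∨ (F ∨ T)))) ∨ (¬F ∨ ((F ∧ (F ∧ T)) ∨ (F ∧ (T ∨ T))))
  [1] (F ∨ (F ∧ (¬F ∨ (F ∨ T)))) ∨ (¬F ∨ ((F ∧ (F ∧ T)) ∨ (F ∧ (T ∨ T))))
  [2] (F ∧ (¬F ∨ (F ∨ T))) ∨ (¬F ∨ ((F ∧ (F ∧ T)) ∨ (F ∧ (T ∨ T))))
  [3] F ∨ (¬F ∨ ((F ∧ (F ∧ T)) ∨ (F ∧ (T ∨ T))))
  [4] ¬F ∨ ((F ∧ (F ∧ T)) ∨ (F ∧ (T ∨ T)))
  [5] T ∨ ((F ∧ (F ∧ T)) ∨ (F ∧ (T ∨ T)))
  [6] T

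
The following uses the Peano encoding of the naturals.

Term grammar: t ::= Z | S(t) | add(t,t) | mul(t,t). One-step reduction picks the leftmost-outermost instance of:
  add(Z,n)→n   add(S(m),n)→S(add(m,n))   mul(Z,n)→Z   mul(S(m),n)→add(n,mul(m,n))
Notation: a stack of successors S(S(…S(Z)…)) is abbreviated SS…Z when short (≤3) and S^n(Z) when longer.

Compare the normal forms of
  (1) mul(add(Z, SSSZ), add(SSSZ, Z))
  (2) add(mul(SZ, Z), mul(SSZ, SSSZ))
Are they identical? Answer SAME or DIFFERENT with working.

Answer: DIFFERENT — A ⇓ S^9(Z), B ⇓ S^6(Z)

Derivation:
Term A:
  start: mul(add(Z, SSSZ), add(SSSZ, Z))
  [1] mul(SSSZ, add(SSSZ, Z))
  [2] add(add(SSSZ, Z), mul(SSZ, add(SSSZ, Z)))
  [3] add(S(add(SSZ, Z)), mul(SSZ, add(SSSZ, Z)))
  [4] S(add(add(SSZ, Z), mul(SSZ, add(SSSZ, Z))))
  [5] S(add(S(add(SZ, Z)), mul(SSZ, add(SSSZ, Z))))
  [6] S(S(add(add(SZ, Z), mul(SSZ, add(SSSZ, Z)))))
  [7] S(S(add(S(add(Z, Z)), mul(SSZ, add(SSSZ, Z)))))
  [8] S(S(S(add(add(Z, Z), mul(SSZ, add(SSSZ, Z))))))
  [9] S(S(S(add(Z, mul(SSZ, add(SSSZ, Z))))))
  [10] S(S(S(mul(SSZ, add(SSSZ, Z)))))
  [11] S(S(S(add(add(SSSZ, Z), mul(SZ, add(SSSZ, Z))))))
  [12] S(S(S(add(S(add(SSZ, Z)), mul(SZ, add(SSSZ, Z))))))
  [13] S(S(S(S(add(add(SSZ, Z), mul(SZ, add(SSSZ, Z)))))))
  [14] S(S(S(S(add(S(add(SZ, Z)), mul(SZ, add(SSSZ, Z)))))))
  [15] S(S(S(S(S(add(add(SZ, Z), mul(SZ, add(SSSZ, Z))))))))
  [16] S(S(S(S(S(add(S(add(Z, Z)), mul(SZ, add(SSSZ, Z))))))))
  [17] S(S(S(S(S(S(add(add(Z, Z), mul(SZ, add(SSSZ, Z)))))))))
  [18] S(S(S(S(S(S(add(Z, mul(SZ, add(SSSZ, Z)))))))))
  [19] S(S(S(S(S(S(mul(SZ, add(SSSZ, Z))))))))
  [20] S(S(S(S(S(S(add(add(SSSZ, Z), mul(Z, add(SSSZ, Z)))))))))
  [21] S(S(S(S(S(S(add(S(add(SSZ, Z)), mul(Z, add(SSSZ, Z)))))))))
  [22] S(S(S(S(S(S(S(add(add(SSZ, Z), mul(Z, add(SSSZ, Z))))))))))
  [23] S(S(S(S(S(S(S(add(S(add(SZ, Z)), mul(Z, add(SSSZ, Z))))))))))
  [24] S(S(S(S(S(S(S(S(add(add(SZ, Z), mul(Z, add(SSSZ, Z)))))))))))
  [25] S(S(S(S(S(S(S(S(add(S(add(Z, Z)), mul(Z, add(SSSZ, Z)))))))))))
  [26] S(S(S(S(S(S(S(S(S(add(add(Z, Z), mul(Z, add(SSSZ, Z))))))))))))
  [27] S(S(S(S(S(S(S(S(S(add(Z, mul(Z, add(SSSZ, Z))))))))))))
  [28] S(S(S(S(S(S(S(S(S(mul(Z, add(SSSZ, Z)))))))))))
  [29] S^9(Z)

Term B:
  start: add(mul(SZ, Z), mul(SSZ, SSSZ))
  [1] add(add(Z, mul(Z, Z)), mul(SSZ, SSSZ))
  [2] add(mul(Z, Z), mul(SSZ, SSSZ))
  [3] add(Z, mul(SSZ, SSSZ))
  [4] mul(SSZ, SSSZ)
  [5] add(SSSZ, mul(SZ, SSSZ))
  [6] S(add(SSZ, mul(SZ, SSSZ)))
  [7] S(S(add(SZ, mul(SZ, SSSZ))))
  [8] S(S(S(add(Z, mul(SZ, SSSZ)))))
  [9] S(S(S(mul(SZ, SSSZ))))
  [10] S(S(S(add(SSSZ, mul(Z, SSSZ)))))
  [11] S(S(S(S(add(SSZ, mul(Z, SSSZ))))))
  [12] S(S(S(S(S(add(SZ, mul(Z, SSSZ)))))))
  [13] S(S(S(S(S(S(add(Z, mul(Z, SSSZ))))))))
  [14] S(S(S(S(S(S(mul(Z, SSSZ)))))))
  [15] S^6(Z)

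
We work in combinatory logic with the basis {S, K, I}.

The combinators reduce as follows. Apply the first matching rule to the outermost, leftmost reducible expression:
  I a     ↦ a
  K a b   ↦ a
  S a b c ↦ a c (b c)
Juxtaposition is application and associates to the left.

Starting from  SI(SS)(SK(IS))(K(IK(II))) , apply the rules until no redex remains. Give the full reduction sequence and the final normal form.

  start: SI(SS)(SK(IS))(K(IK(II)))
  step 1: I(SK(IS))(SS(SK(IS)))(K(IK(II)))
  step 2: SK(IS)(SS(SK(IS)))(K(IK(II)))
  step 3: K(SS(SK(IS)))(IS(SS(SK(IS))))(K(IK(II)))
  step 4: SS(SK(IS))(K(IK(II)))
  step 5: S(K(IK(II)))(SK(IS)(K(IK(II))))
  step 6: S(K(K(II)))(SK(IS)(K(IK(II))))
  step 7: S(K(KI))(SK(IS)(K(IK(II))))
  step 8: S(K(KI))(K(K(IK(II)))(IS(K(IK(II)))))
  step 9: S(K(KI))(K(IK(II)))
  step 10: S(K(KI))(K(K(II)))
  step 11: S(K(KI))(K(KI))

Answer: normal form = S(K(KI))(K(KI))  (in 11 steps)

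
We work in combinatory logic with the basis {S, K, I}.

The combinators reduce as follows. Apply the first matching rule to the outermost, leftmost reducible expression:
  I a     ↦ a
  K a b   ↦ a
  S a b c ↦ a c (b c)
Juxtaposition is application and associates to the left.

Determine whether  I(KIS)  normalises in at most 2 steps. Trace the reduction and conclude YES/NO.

  start: I(KIS)
  [1] KIS
  [2] I

Answer: YES — reaches normal form I in 2 ≤ 2 steps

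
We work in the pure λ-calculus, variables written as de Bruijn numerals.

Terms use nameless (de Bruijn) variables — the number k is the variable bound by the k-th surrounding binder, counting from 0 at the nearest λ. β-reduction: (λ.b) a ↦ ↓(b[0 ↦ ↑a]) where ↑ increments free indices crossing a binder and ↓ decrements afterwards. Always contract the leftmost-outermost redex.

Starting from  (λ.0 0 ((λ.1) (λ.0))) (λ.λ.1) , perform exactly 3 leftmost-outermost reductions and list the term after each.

Answer: after 3 steps: λ.λ.1

Derivation:
  start: (λ.0 0 ((λ.1) (λ.0))) (λ.λ.1)
  step 1: (λ.λ.1) (λ.λ.1) ((λ.λ.λ.1) (λ.0))
  step 2: (λ.λ.λ.1) ((λ.λ.λ.1) (λ.0))
  step 3: λ.λ.1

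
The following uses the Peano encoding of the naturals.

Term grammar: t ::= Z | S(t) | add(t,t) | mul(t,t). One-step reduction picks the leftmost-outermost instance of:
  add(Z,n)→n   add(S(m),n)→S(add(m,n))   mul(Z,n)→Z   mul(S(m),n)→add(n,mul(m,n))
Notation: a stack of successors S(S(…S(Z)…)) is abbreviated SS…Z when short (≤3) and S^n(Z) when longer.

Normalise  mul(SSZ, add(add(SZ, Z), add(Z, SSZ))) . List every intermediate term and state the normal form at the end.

Answer: normal form = S^6(Z)  (in 21 steps)

Working:
  start: mul(SSZ, add(add(SZ, Z), add(Z, SSZ)))
  step 1: add(add(add(SZ, Z), add(Z, SSZ)), mul(SZ, add(add(SZ, Z), add(Z, SSZ))))
  step 2: add(add(S(add(Z, Z)), add(Z, SSZ)), mul(SZ, add(add(SZ, Z), add(Z, SSZ))))
  step 3: add(S(add(add(Z, Z), add(Z, SSZ))), mul(SZ, add(add(SZ, Z), add(Z, SSZ))))
  step 4: S(add(add(add(Z, Z), add(Z, SSZ)), mul(SZ, add(add(SZ, Z), add(Z, SSZ)))))
  step 5: S(add(add(Z, add(Z, SSZ)), mul(SZ, add(add(SZ, Z), add(Z, SSZ)))))
  step 6: S(add(add(Z, SSZ), mul(SZ, add(add(SZ, Z), add(Z, SSZ)))))
  step 7: S(add(SSZ, mul(SZ, add(add(SZ, Z), add(Z, SSZ)))))
  step 8: S(S(add(SZ, mul(SZ, add(add(SZ, Z), add(Z, SSZ))))))
  step 9: S(S(S(add(Z, mul(SZ, add(add(SZ, Z), add(Z, SSZ)))))))
  step 10: S(S(S(mul(SZ, add(add(SZ, Z), add(Z, SSZ))))))
  step 11: S(S(S(add(add(add(SZ, Z), add(Z, SSZ)), mul(Z, add(add(SZ, Z), add(Z, SSZ)))))))
  step 12: S(S(S(add(add(S(add(Z, Z)), add(Z, SSZ)), mul(Z, add(add(SZ, Z), add(Z, SSZ)))))))
  step 13: S(S(S(add(S(add(add(Z, Z), add(Z, SSZ))), mul(Z, add(add(SZ, Z), add(Z, SSZ)))))))
  step 14: S(S(S(S(add(add(add(Z, Z), add(Z, SSZ)), mul(Z, add(add(SZ, Z), add(Z, SSZ))))))))
  step 15: S(S(S(S(add(add(Z, add(Z, SSZ)), mul(Z, add(add(SZ, Z), add(Z, SSZ))))))))
  step 16: S(S(S(S(add(add(Z, SSZ), mul(Z, add(add(SZ, Z), add(Z, SSZ))))))))
  step 17: S(S(S(S(add(SSZ, mul(Z, add(add(SZ, Z), add(Z, SSZ))))))))
  step 18: S(S(S(S(S(add(SZ, mul(Z, add(add(SZ, Z), add(Z, SSZ)))))))))
  step 19: S(S(S(S(S(S(add(Z, mul(Z, add(add(SZ, Z), add(Z, SSZ))))))))))
  step 20: S(S(S(S(S(S(mul(Z, add(add(SZ, Z), add(Z, SSZ)))))))))
  step 21: S^6(Z)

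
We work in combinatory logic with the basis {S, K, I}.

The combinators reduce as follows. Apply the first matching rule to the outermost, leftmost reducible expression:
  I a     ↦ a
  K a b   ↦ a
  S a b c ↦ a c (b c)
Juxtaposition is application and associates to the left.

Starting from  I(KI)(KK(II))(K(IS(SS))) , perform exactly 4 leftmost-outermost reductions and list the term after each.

Answer: after 4 steps: K(S(SS))

Derivation:
  start: I(KI)(KK(II))(K(IS(SS)))
  step 1: KI(KK(II))(K(IS(SS)))
  step 2: I(K(IS(SS)))
  step 3: K(IS(SS))
  step 4: K(S(SS))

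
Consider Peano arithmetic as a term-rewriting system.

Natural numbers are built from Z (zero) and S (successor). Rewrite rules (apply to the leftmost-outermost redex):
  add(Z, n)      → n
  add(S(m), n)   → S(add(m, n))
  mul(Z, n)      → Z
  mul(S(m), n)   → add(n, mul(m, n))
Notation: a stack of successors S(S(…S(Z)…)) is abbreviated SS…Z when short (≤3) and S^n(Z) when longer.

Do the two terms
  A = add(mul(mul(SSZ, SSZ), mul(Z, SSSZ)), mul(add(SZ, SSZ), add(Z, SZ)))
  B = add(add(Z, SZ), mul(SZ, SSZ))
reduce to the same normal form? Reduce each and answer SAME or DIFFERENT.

Answer: SAME — A ⇓ SSSZ, B ⇓ SSSZ

Reduction:
Term A:
  start: add(mul(mul(SSZ, SSZ), mul(Z, SSSZ)), mul(add(SZ, SSZ), add(Z, SZ)))
  [1] add(mul(add(SSZ, mul(SZ, SSZ)), mul(Z, SSSZ)), mul(add(SZ, SSZ), add(Z, SZ)))
  [2] add(mul(S(add(SZ, mul(SZ, SSZ))), mul(Z, SSSZ)), mul(add(SZ, SSZ), add(Z, SZ)))
  [3] add(add(mul(Z, SSSZ), mul(add(SZ, mul(SZ, SSZ)), mul(Z, SSSZ))), mul(add(SZ, SSZ), add(Z, SZ)))
  [4] add(add(Z, mul(add(SZ, mul(SZ, SSZ)), mul(Z, SSSZ))), mul(add(SZ, SSZ), add(Z, SZ)))
  [5] add(mul(add(SZ, mul(SZ, SSZ)), mul(Z, SSSZ)), mul(add(SZ, SSZ), add(Z, SZ)))
  [6] add(mul(S(add(Z, mul(SZ, SSZ))), mul(Z, SSSZ)), mul(add(SZ, SSZ), add(Z, SZ)))
  [7] add(add(mul(Z, SSSZ), mul(add(Z, mul(SZ, SSZ)), mul(Z, SSSZ))), mul(add(SZ, SSZ), add(Z, SZ)))
  [8] add(add(Z, mul(add(Z, mul(SZ, SSZ)), mul(Z, SSSZ))), mul(add(SZ, SSZ), add(Z, SZ)))
  [9] add(mul(add(Z, mul(SZ, SSZ)), mul(Z, SSSZ)), mul(add(SZ, SSZ), add(Z, SZ)))
  [10] add(mul(mul(SZ, SSZ), mul(Z, SSSZ)), mul(add(SZ, SSZ), add(Z, SZ)))
  [11] add(mul(add(SSZ, mul(Z, SSZ)), mul(Z, SSSZ)), mul(add(SZ, SSZ), add(Z, SZ)))
  [12] add(mul(S(add(SZ, mul(Z, SSZ))), mul(Z, SSSZ)), mul(add(SZ, SSZ), add(Z, SZ)))
  [13] add(add(mul(Z, SSSZ), mul(add(SZ, mul(Z, SSZ)), mul(Z, SSSZ))), mul(add(SZ, SSZ), add(Z, SZ)))
  [14] add(add(Z, mul(add(SZ, mul(Z, SSZ)), mul(Z, SSSZ))), mul(add(SZ, SSZ), add(Z, SZ)))
  [15] add(mul(add(SZ, mul(Z, SSZ)), mul(Z, SSSZ)), mul(add(SZ, SSZ), add(Z, SZ)))
  [16] add(mul(S(add(Z, mul(Z, SSZ))), mul(Z, SSSZ)), mul(add(SZ, SSZ), add(Z, SZ)))
  [17] add(add(mul(Z, SSSZ), mul(add(Z, mul(Z, SSZ)), mul(Z, SSSZ))), mul(add(SZ, SSZ), add(Z, SZ)))
  [18] add(add(Z, mul(add(Z, mul(Z, SSZ)), mul(Z, SSSZ))), mul(add(SZ, SSZ), add(Z, SZ)))
  [19] add(mul(add(Z, mul(Z, SSZ)), mul(Z, SSSZ)), mul(add(SZ, SSZ), add(Z, SZ)))
  [20] add(mul(mul(Z, SSZ), mul(Z, SSSZ)), mul(add(SZ, SSZ), add(Z, SZ)))
  [21] add(mul(Z, mul(Z, SSSZ)), mul(add(SZ, SSZ), add(Z, SZ)))
  [22] add(Z, mul(add(SZ, SSZ), add(Z, SZ)))
  [23] mul(add(SZ, SSZ), add(Z, SZ))
  [24] mul(S(add(Z, SSZ)), add(Z, SZ))
  [25] add(add(Z, SZ), mul(add(Z, SSZ), add(Z, SZ)))
  [26] add(SZ, mul(add(Z, SSZ), add(Z, SZ)))
  [27] S(add(Z, mul(add(Z, SSZ), add(Z, SZ))))
  [28] S(mul(add(Z, SSZ), add(Z, SZ)))
  [29] S(mul(SSZ, add(Z, SZ)))
  [30] S(add(add(Z, SZ), mul(SZ, add(Z, SZ))))
  [31] S(add(SZ, mul(SZ, add(Z, SZ))))
  [32] S(S(add(Z, mul(SZ, add(Z, SZ)))))
  [33] S(S(mul(SZ, add(Z, SZ))))
  [34] S(S(add(add(Z, SZ), mul(Z, add(Z, SZ)))))
  [35] S(S(add(SZ, mul(Z, add(Z, SZ)))))
  [36] S(S(S(add(Z, mul(Z, add(Z, SZ))))))
  [37] S(S(S(mul(Z, add(Z, SZ)))))
  [38] SSSZ

Term B:
  start: add(add(Z, SZ), mul(SZ, SSZ))
  [1] add(SZ, mul(SZ, SSZ))
  [2] S(add(Z, mul(SZ, SSZ)))
  [3] S(mul(SZ, SSZ))
  [4] S(add(SSZ, mul(Z, SSZ)))
  [5] S(S(add(SZ, mul(Z, SSZ))))
  [6] S(S(S(add(Z, mul(Z, SSZ)))))
  [7] S(S(S(mul(Z, SSZ))))
  [8] SSSZ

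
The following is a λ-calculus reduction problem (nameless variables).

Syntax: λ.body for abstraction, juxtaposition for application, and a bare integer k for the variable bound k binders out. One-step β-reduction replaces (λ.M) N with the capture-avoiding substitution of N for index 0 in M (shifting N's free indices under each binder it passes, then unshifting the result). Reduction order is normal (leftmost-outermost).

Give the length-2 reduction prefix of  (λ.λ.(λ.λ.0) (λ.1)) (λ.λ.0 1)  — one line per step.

  start: (λ.λ.(λ.λ.0) (λ.1)) (λ.λ.0 1)
  [1] λ.(λ.λ.0) (λ.1)
  [2] λ.λ.0

Answer: after 2 steps: λ.λ.0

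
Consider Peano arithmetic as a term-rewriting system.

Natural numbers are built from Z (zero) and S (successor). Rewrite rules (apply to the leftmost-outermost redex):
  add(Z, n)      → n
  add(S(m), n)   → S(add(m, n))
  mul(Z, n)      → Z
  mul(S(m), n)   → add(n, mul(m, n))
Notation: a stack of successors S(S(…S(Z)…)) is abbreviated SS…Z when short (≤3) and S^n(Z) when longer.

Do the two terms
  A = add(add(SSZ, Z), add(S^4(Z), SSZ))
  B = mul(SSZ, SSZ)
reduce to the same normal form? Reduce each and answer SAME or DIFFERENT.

Term A:
  start: add(add(SSZ, Z), add(S^4(Z), SSZ))
  →1  add(S(add(SZ, Z)), add(S^4(Z), SSZ))
  →2  S(add(add(SZ, Z), add(S^4(Z), SSZ)))
  →3  S(add(S(add(Z, Z)), add(S^4(Z), SSZ)))
  →4  S(S(add(add(Z, Z), add(S^4(Z), SSZ))))
  →5  S(S(add(Z, add(S^4(Z), SSZ))))
  →6  S(S(add(S^4(Z), SSZ)))
  →7  S(S(S(add(SSSZ, SSZ))))
  →8  S(S(S(S(add(SSZ, SSZ)))))
  →9  S(S(S(S(S(add(SZ, SSZ))))))
  →10  S(S(S(S(S(S(add(Z, SSZ)))))))
  →11  S^8(Z)

Term B:
  start: mul(SSZ, SSZ)
  →1  add(SSZ, mul(SZ, SSZ))
  →2  S(add(SZ, mul(SZ, SSZ)))
  →3  S(S(add(Z, mul(SZ, SSZ))))
  →4  S(S(mul(SZ, SSZ)))
  →5  S(S(add(SSZ, mul(Z, SSZ))))
  →6  S(S(S(add(SZ, mul(Z, SSZ)))))
  →7  S(S(S(S(add(Z, mul(Z, SSZ))))))
  →8  S(S(S(S(mul(Z, SSZ)))))
  →9  S^4(Z)

Answer: DIFFERENT — A ⇓ S^8(Z), B ⇓ S^4(Z)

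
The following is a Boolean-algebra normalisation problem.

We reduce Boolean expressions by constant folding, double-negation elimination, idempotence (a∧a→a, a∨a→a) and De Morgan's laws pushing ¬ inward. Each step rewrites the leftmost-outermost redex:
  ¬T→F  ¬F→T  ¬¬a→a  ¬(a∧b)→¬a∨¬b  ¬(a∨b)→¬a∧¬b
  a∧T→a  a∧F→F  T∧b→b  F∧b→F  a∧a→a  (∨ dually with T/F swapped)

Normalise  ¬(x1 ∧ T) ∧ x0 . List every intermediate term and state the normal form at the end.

Answer: normal form = ¬x1 ∧ x0  (in 3 steps)

Working:
  start: ¬(x1 ∧ T) ∧ x0
  →1  (¬x1 ∨ ¬T) ∧ x0
  →2  (¬x1 ∨ F) ∧ x0
  →3  ¬x1 ∧ x0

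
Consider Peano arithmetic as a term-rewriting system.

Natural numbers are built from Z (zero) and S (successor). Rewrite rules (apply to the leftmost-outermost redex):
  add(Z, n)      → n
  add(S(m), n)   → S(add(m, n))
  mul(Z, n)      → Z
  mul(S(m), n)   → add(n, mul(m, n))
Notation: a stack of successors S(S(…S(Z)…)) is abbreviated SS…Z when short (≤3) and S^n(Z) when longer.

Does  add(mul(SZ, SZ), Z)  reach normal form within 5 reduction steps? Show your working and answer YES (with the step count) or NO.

Answer: NO — after 5 steps the term is S(add(Z, Z)), not yet normal

Reduction:
  start: add(mul(SZ, SZ), Z)
  →1  add(add(SZ, mul(Z, SZ)), Z)
  →2  add(S(add(Z, mul(Z, SZ))), Z)
  →3  S(add(add(Z, mul(Z, SZ)), Z))
  →4  S(add(mul(Z, SZ), Z))
  →5  S(add(Z, Z))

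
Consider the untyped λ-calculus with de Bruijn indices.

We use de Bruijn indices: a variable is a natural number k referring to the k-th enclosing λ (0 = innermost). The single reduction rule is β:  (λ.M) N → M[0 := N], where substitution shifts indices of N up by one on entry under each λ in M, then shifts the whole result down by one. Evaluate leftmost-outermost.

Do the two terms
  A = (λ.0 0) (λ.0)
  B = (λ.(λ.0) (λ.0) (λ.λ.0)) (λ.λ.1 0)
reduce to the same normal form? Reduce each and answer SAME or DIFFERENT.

Answer: DIFFERENT — A ⇓ λ.0, B ⇓ λ.λ.0

Reduction:
Term A:
  start: (λ.0 0) (λ.0)
  →1  (λ.0) (λ.0)
  →2  λ.0

Term B:
  start: (λ.(λ.0) (λ.0) (λ.λ.0)) (λ.λ.1 0)
  →1  (λ.0) (λ.0) (λ.λ.0)
  →2  (λ.0) (λ.λ.0)
  →3  λ.λ.0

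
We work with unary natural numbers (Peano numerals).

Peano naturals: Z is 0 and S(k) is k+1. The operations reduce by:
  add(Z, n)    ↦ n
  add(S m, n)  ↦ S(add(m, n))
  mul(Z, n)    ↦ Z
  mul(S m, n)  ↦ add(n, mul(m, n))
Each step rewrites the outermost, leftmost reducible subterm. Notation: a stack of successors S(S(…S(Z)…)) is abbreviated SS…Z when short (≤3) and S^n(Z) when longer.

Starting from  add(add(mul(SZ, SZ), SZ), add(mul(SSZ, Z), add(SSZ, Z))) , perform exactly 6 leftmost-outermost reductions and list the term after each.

  start: add(add(mul(SZ, SZ), SZ), add(mul(SSZ, Z), add(SSZ, Z)))
  →1  add(add(add(SZ, mul(Z, SZ)), SZ), add(mul(SSZ, Z), add(SSZ, Z)))
  →2  add(add(S(add(Z, mul(Z, SZ))), SZ), add(mul(SSZ, Z), add(SSZ, Z)))
  →3  add(S(add(add(Z, mul(Z, SZ)), SZ)), add(mul(SSZ, Z), add(SSZ, Z)))
  →4  S(add(add(add(Z, mul(Z, SZ)), SZ), add(mul(SSZ, Z), add(SSZ, Z))))
  →5  S(add(add(mul(Z, SZ), SZ), add(mul(SSZ, Z), add(SSZ, Z))))
  →6  S(add(add(Z, SZ), add(mul(SSZ, Z), add(SSZ, Z))))

Answer: after 6 steps: S(add(add(Z, SZ), add(mul(SSZ, Z), add(SSZ, Z))))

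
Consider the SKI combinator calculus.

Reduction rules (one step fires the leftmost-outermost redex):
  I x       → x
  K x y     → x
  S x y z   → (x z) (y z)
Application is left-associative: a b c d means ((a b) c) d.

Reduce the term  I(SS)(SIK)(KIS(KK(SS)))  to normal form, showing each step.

  start: I(SS)(SIK)(KIS(KK(SS)))
  step 1: SS(SIK)(KIS(KK(SS)))
  step 2: S(KIS(KK(SS)))(SIK(KIS(KK(SS))))
  step 3: S(I(KK(SS)))(SIK(KIS(KK(SS))))
  step 4: S(KK(SS))(SIK(KIS(KK(SS))))
  step 5: SK(SIK(KIS(KK(SS))))
  step 6: SK(I(KIS(KK(SS)))(K(KIS(KK(SS)))))
  step 7: SK(KIS(KK(SS))(K(KIS(KK(SS)))))
  step 8: SK(I(KK(SS))(K(KIS(KK(SS)))))
  step 9: SK(KK(SS)(K(KIS(KK(SS)))))
  step 10: SK(K(K(KIS(KK(SS)))))
  step 11: SK(K(K(I(KK(SS)))))
  step 12: SK(K(K(KK(SS))))
  step 13: SK(K(KK))

Answer: normal form = SK(K(KK))  (in 13 steps)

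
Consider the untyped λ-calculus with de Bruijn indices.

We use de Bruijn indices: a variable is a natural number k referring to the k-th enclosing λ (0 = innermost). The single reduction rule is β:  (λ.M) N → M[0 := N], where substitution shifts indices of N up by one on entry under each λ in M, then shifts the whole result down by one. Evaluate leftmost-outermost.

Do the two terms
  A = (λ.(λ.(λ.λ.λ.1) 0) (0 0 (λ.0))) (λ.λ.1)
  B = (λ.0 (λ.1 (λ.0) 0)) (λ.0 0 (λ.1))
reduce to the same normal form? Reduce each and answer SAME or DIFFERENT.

Answer: DIFFERENT — A ⇓ λ.λ.1, B ⇓ λ.λ.λ.0

Derivation:
Term A:
  start: (λ.(λ.(λ.λ.λ.1) 0) (0 0 (λ.0))) (λ.λ.1)
  [1] (λ.(λ.λ.λ.1) 0) ((λ.λ.1) (λ.λ.1) (λ.0))
  [2] (λ.λ.λ.1) ((λ.λ.1) (λ.λ.1) (λ.0))
  [3] λ.λ.1

Term B:
  start: (λ.0 (λ.1 (λ.0) 0)) (λ.0 0 (λ.1))
  [1] (λ.0 0 (λ.1)) (λ.(λ.0 0 (λ.1)) (λ.0) 0)
  [2] (λ.(λ.0 0 (λ.1)) (λ.0) 0) (λ.(λ.0 0 (λ.1)) (λ.0) 0) (λ.λ.(λ.0 0 (λ.1)) (λ.0) 0)
  [3] (λ.0 0 (λ.1)) (λ.0) (λ.(λ.0 0 (λ.1)) (λ.0) 0) (λ.λ.(λ.0 0 (λ.1)) (λ.0) 0)
  [4] (λ.0) (λ.0) (λ.λ.0) (λ.(λ.0 0 (λ.1)) (λ.0) 0) (λ.λ.(λ.0 0 (λ.1)) (λ.0) 0)
  [5] (λ.0) (λ.λ.0) (λ.(λ.0 0 (λ.1)) (λ.0) 0) (λ.λ.(λ.0 0 (λ.1)) (λ.0) 0)
  [6] (λ.λ.0) (λ.(λ.0 0 (λ.1)) (λ.0) 0) (λ.λ.(λ.0 0 (λ.1)) (λ.0) 0)
  [7] (λ.0) (λ.λ.(λ.0 0 (λ.1)) (λ.0) 0)
  [8] λ.λ.(λ.0 0 (λ.1)) (λ.0) 0
  [9] λ.λ.(λ.0) (λ.0) (λ.λ.0) 0
  [10] λ.λ.(λ.0) (λ.λ.0) 0
  [11] λ.λ.(λ.λ.0) 0
  [12] λ.λ.λ.0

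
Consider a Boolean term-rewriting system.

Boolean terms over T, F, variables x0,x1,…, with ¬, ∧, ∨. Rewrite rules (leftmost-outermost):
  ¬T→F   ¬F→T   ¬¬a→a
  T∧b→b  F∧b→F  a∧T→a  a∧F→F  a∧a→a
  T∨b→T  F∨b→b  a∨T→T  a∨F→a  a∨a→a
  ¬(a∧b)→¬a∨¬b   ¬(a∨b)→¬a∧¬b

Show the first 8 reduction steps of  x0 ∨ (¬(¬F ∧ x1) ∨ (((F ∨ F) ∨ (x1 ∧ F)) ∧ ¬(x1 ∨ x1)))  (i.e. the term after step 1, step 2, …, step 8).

Answer: after 8 steps: x0 ∨ ¬x1

Reduction:
  start: x0 ∨ (¬(¬F ∧ x1) ∨ (((F ∨ F) ∨ (x1 ∧ F)) ∧ ¬(x1 ∨ x1)))
  →1  x0 ∨ ((¬¬F ∨ ¬x1) ∨ (((F ∨ F) ∨ (x1 ∧ F)) ∧ ¬(x1 ∨ x1)))
  →2  x0 ∨ ((F ∨ ¬x1) ∨ (((F ∨ F) ∨ (x1 ∧ F)) ∧ ¬(x1 ∨ x1)))
  →3  x0 ∨ (¬x1 ∨ (((F ∨ F) ∨ (x1 ∧ F)) ∧ ¬(x1 ∨ x1)))
  →4  x0 ∨ (¬x1 ∨ ((F ∨ (x1 ∧ F)) ∧ ¬(x1 ∨ x1)))
  →5  x0 ∨ (¬x1 ∨ ((x1 ∧ F) ∧ ¬(x1 ∨ x1)))
  →6  x0 ∨ (¬x1 ∨ (F ∧ ¬(x1 ∨ x1)))
  →7  x0 ∨ (¬x1 ∨ F)
  →8  x0 ∨ ¬x1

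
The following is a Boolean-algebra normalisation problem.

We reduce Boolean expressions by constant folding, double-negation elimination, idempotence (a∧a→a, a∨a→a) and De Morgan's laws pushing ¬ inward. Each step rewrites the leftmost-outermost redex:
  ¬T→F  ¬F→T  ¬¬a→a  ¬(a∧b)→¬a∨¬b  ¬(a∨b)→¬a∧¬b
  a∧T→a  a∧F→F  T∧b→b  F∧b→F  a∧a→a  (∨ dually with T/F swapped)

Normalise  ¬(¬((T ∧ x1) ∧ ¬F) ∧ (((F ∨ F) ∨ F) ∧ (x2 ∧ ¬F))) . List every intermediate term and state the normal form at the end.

  start: ¬(¬((T ∧ x1) ∧ ¬F) ∧ (((F ∨ F) ∨ F) ∧ (x2 ∧ ¬F)))
  step 1: ¬¬((T ∧ x1) ∧ ¬F) ∨ ¬(((F ∨ F) ∨ F) ∧ (x2 ∧ ¬F))
  step 2: ((T ∧ x1) ∧ ¬F) ∨ ¬(((F ∨ F) ∨ F) ∧ (x2 ∧ ¬F))
  step 3: (x1 ∧ ¬F) ∨ ¬(((F ∨ F) ∨ F) ∧ (x2 ∧ ¬F))
  step 4: (x1 ∧ T) ∨ ¬(((F ∨ F) ∨ F) ∧ (x2 ∧ ¬F))
  step 5: x1 ∨ ¬(((F ∨ F) ∨ F) ∧ (x2 ∧ ¬F))
  step 6: x1 ∨ (¬((F ∨ F) ∨ F) ∨ ¬(x2 ∧ ¬F))
  step 7: x1 ∨ ((¬(F ∨ F) ∧ ¬F) ∨ ¬(x2 ∧ ¬F))
  step 8: x1 ∨ (((¬F ∧ ¬F) ∧ ¬F) ∨ ¬(x2 ∧ ¬F))
  step 9: x1 ∨ ((¬F ∧ ¬F) ∨ ¬(x2 ∧ ¬F))
  step 10: x1 ∨ (¬F ∨ ¬(x2 ∧ ¬F))
  step 11: x1 ∨ (T ∨ ¬(x2 ∧ ¬F))
  step 12: x1 ∨ T
  step 13: T

Answer: normal form = T  (in 13 steps)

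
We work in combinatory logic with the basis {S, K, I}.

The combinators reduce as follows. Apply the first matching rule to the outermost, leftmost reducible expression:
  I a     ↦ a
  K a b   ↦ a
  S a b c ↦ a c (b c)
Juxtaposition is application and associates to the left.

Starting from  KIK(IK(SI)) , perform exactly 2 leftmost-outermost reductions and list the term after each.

  start: KIK(IK(SI))
  step 1: I(IK(SI))
  step 2: IK(SI)

Answer: after 2 steps: IK(SI)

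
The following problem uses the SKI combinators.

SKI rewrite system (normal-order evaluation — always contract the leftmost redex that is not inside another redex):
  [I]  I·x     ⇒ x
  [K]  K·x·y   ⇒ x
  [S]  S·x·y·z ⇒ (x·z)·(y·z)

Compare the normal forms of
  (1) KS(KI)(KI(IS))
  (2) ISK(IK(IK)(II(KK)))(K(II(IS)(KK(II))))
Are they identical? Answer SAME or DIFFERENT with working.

Answer: DIFFERENT — A ⇓ SI, B ⇓ K(SK)

Reduction:
Term A:
  start: KS(KI)(KI(IS))
  →1  S(KI(IS))
  →2  SI

Term B:
  start: ISK(IK(IK)(II(KK)))(K(II(IS)(KK(II))))
  →1  SK(IK(IK)(II(KK)))(K(II(IS)(KK(II))))
  →2  K(K(II(IS)(KK(II))))(IK(IK)(II(KK))(K(II(IS)(KK(II)))))
  →3  K(II(IS)(KK(II)))
  →4  K(I(IS)(KK(II)))
  →5  K(IS(KK(II)))
  →6  K(S(KK(II)))
  →7  K(SK)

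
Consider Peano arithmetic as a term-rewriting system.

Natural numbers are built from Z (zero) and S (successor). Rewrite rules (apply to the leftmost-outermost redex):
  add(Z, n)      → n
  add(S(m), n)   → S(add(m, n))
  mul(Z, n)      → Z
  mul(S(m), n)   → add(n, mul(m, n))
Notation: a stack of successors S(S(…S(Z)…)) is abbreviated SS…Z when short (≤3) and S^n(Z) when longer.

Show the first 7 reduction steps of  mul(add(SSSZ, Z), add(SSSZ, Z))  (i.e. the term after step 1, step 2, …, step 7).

Answer: after 7 steps: S(S(add(S(add(Z, Z)), mul(add(SSZ, Z), add(SSSZ, Z)))))

Derivation:
  start: mul(add(SSSZ, Z), add(SSSZ, Z))
  →1  mul(S(add(SSZ, Z)), add(SSSZ, Z))
  →2  add(add(SSSZ, Z), mul(add(SSZ, Z), add(SSSZ, Z)))
  →3  add(S(add(SSZ, Z)), mul(add(SSZ, Z), add(SSSZ, Z)))
  →4  S(add(add(SSZ, Z), mul(add(SSZ, Z), add(SSSZ, Z))))
  →5  S(add(S(add(SZ, Z)), mul(add(SSZ, Z), add(SSSZ, Z))))
  →6  S(S(add(add(SZ, Z), mul(add(SSZ, Z), add(SSSZ, Z)))))
  →7  S(S(add(S(add(Z, Z)), mul(add(SSZ, Z), add(SSSZ, Z)))))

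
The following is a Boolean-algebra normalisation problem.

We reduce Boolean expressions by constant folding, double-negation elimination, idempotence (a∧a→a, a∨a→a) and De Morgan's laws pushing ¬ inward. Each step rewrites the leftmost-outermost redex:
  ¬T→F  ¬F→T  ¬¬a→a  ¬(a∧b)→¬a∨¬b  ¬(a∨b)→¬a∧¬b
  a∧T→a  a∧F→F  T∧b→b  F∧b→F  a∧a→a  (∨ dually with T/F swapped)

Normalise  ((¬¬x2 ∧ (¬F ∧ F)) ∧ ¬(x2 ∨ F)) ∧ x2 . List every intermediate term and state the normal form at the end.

  start: ((¬¬x2 ∧ (¬F ∧ F)) ∧ ¬(x2 ∨ F)) ∧ x2
  [1] ((x2 ∧ (¬F ∧ F)) ∧ ¬(x2 ∨ F)) ∧ x2
  [2] ((x2 ∧ F) ∧ ¬(x2 ∨ F)) ∧ x2
  [3] (F ∧ ¬(x2 ∨ F)) ∧ x2
  [4] F ∧ x2
  [5] F

Answer: normal form = F  (in 5 steps)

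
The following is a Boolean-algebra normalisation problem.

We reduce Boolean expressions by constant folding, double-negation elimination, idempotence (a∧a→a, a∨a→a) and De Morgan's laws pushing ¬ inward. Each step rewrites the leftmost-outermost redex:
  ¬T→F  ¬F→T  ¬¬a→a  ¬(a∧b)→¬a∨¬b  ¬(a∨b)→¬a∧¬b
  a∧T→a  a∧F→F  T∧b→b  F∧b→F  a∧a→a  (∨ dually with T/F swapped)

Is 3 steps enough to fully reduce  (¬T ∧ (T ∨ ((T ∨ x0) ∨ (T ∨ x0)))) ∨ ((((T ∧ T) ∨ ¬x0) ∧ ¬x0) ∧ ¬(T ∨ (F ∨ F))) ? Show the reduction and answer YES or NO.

  start: (¬T ∧ (T ∨ ((T ∨ x0) ∨ (T ∨ x0)))) ∨ ((((T ∧ T) ∨ ¬x0) ∧ ¬x0) ∧ ¬(T ∨ (F ∨ F)))
  →1  (F ∧ (T ∨ ((T ∨ x0) ∨ (T ∨ x0)))) ∨ ((((T ∧ T) ∨ ¬x0) ∧ ¬x0) ∧ ¬(T ∨ (F ∨ F)))
  →2  F ∨ ((((T ∧ T) ∨ ¬x0) ∧ ¬x0) ∧ ¬(T ∨ (F ∨ F)))
  →3  (((T ∧ T) ∨ ¬x0) ∧ ¬x0) ∧ ¬(T ∨ (F ∨ F))

Answer: NO — after 3 steps the term is (((T ∧ T) ∨ ¬x0) ∧ ¬x0) ∧ ¬(T ∨ (F ∨ F)), not yet normal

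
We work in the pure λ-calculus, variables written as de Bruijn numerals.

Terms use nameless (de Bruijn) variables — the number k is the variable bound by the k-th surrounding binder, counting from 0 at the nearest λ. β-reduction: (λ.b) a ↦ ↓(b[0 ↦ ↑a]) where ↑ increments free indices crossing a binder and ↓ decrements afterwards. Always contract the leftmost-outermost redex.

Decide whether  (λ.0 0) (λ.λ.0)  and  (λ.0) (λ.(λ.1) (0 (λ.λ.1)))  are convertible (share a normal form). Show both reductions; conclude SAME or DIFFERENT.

Term A:
  start: (λ.0 0) (λ.λ.0)
  step 1: (λ.λ.0) (λ.λ.0)
  step 2: λ.0

Term B:
  start: (λ.0) (λ.(λ.1) (0 (λ.λ.1)))
  step 1: λ.(λ.1) (0 (λ.λ.1))
  step 2: λ.0

Answer: SAME — A ⇓ λ.0, B ⇓ λ.0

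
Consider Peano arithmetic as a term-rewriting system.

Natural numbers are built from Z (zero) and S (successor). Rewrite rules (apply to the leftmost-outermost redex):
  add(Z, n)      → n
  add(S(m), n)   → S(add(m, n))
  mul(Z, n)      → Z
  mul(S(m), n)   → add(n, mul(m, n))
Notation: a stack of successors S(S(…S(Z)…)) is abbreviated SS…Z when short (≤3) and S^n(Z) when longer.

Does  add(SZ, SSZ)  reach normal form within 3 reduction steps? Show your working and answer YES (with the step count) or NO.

  start: add(SZ, SSZ)
  [1] S(add(Z, SSZ))
  [2] SSSZ

Answer: YES — reaches normal form SSSZ in 2 ≤ 3 steps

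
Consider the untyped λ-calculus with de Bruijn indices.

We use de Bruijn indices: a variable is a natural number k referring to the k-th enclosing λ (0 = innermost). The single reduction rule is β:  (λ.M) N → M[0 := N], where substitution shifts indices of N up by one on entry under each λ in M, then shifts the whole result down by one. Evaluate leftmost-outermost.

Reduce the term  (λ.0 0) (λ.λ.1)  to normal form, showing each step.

Answer: normal form = λ.λ.λ.1  (in 2 steps)

Derivation:
  start: (λ.0 0) (λ.λ.1)
  →1  (λ.λ.1) (λ.λ.1)
  →2  λ.λ.λ.1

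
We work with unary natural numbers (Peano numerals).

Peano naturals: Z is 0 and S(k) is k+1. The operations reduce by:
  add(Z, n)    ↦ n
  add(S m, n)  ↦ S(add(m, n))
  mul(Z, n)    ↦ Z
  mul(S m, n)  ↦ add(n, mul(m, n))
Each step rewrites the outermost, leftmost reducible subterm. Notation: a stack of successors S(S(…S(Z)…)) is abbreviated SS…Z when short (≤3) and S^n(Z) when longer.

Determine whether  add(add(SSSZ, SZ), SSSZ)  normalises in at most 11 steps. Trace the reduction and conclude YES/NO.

Answer: YES — reaches normal form S^7(Z) in 9 ≤ 11 steps

Working:
  start: add(add(SSSZ, SZ), SSSZ)
  [1] add(S(add(SSZ, SZ)), SSSZ)
  [2] S(add(add(SSZ, SZ), SSSZ))
  [3] S(add(S(add(SZ, SZ)), SSSZ))
  [4] S(S(add(add(SZ, SZ), SSSZ)))
  [5] S(S(add(S(add(Z, SZ)), SSSZ)))
  [6] S(S(S(add(add(Z, SZ), SSSZ))))
  [7] S(S(S(add(SZ, SSSZ))))
  [8] S(S(S(S(add(Z, SSSZ)))))
  [9] S^7(Z)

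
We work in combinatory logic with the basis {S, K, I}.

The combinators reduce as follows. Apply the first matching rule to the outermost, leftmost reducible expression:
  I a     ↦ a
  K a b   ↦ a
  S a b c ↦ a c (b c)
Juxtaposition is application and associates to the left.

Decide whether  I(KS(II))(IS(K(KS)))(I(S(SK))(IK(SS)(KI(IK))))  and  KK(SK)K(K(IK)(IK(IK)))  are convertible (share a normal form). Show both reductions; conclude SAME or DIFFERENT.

Term A:
  start: I(KS(II))(IS(K(KS)))(I(S(SK))(IK(SS)(KI(IK))))
  [1] KS(II)(IS(K(KS)))(I(S(SK))(IK(SS)(KI(IK))))
  [2] S(IS(K(KS)))(I(S(SK))(IK(SS)(KI(IK))))
  [3] S(S(K(KS)))(I(S(SK))(IK(SS)(KI(IK))))
  [4] S(S(K(KS)))(S(SK)(IK(SS)(KI(IK))))
  [5] S(S(K(KS)))(S(SK)(K(SS)(KI(IK))))
  [6] S(S(K(KS)))(S(SK)(SS))

Term B:
  start: KK(SK)K(K(IK)(IK(IK)))
  [1] KK(K(IK)(IK(IK)))
  [2] K

Answer: DIFFERENT — A ⇓ S(S(K(KS)))(S(SK)(SS)), B ⇓ K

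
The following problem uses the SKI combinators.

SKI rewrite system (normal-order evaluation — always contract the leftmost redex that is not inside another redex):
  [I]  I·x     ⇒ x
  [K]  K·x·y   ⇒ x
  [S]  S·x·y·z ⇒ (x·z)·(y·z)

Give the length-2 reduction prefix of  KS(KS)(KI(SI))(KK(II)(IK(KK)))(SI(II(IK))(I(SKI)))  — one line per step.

  start: KS(KS)(KI(SI))(KK(II)(IK(KK)))(SI(II(IK))(I(SKI)))
  step 1: S(KI(SI))(KK(II)(IK(KK)))(SI(II(IK))(I(SKI)))
  step 2: KI(SI)(SI(II(IK))(I(SKI)))(KK(II)(IK(KK))(SI(II(IK))(I(SKI))))

Answer: after 2 steps: KI(SI)(SI(II(IK))(I(SKI)))(KK(II)(IK(KK))(SI(II(IK))(I(SKI))))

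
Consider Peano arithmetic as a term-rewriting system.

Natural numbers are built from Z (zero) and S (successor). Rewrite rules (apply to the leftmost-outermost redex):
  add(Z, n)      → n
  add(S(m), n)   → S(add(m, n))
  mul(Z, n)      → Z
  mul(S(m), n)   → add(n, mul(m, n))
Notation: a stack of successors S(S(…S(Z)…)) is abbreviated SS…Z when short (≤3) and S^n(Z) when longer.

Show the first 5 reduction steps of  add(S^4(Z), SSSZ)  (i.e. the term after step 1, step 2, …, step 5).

  start: add(S^4(Z), SSSZ)
  [1] S(add(SSSZ, SSSZ))
  [2] S(S(add(SSZ, SSSZ)))
  [3] S(S(S(add(SZ, SSSZ))))
  [4] S(S(S(S(add(Z, SSSZ)))))
  [5] S^7(Z)

Answer: after 5 steps: S^7(Z)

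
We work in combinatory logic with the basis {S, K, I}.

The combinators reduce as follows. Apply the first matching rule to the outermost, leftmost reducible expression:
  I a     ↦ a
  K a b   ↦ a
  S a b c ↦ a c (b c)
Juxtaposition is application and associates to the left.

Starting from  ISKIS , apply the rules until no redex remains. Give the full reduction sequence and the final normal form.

  start: ISKIS
  →1  SKIS
  →2  KS(IS)
  →3  S

Answer: normal form = S  (in 3 steps)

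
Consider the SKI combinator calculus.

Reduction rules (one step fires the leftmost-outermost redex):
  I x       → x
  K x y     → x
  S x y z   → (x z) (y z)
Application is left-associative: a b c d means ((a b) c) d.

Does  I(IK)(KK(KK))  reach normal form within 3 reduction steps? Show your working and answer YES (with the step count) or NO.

Answer: YES — reaches normal form KK in 3 ≤ 3 steps

Reduction:
  start: I(IK)(KK(KK))
  [1] IK(KK(KK))
  [2] K(KK(KK))
  [3] KK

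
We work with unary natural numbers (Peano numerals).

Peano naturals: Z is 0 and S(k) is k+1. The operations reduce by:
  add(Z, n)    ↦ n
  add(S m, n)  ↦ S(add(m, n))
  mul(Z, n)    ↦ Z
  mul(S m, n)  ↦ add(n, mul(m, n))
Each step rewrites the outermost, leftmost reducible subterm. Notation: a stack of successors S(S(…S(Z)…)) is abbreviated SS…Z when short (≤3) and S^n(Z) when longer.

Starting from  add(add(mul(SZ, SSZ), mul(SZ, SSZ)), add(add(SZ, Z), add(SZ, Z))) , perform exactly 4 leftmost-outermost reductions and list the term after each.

Answer: after 4 steps: S(add(add(add(SZ, mul(Z, SSZ)), mul(SZ, SSZ)), add(add(SZ, Z), add(SZ, Z))))

Working:
  start: add(add(mul(SZ, SSZ), mul(SZ, SSZ)), add(add(SZ, Z), add(SZ, Z)))
  →1  add(add(add(SSZ, mul(Z, SSZ)), mul(SZ, SSZ)), add(add(SZ, Z), add(SZ, Z)))
  →2  add(add(S(add(SZ, mul(Z, SSZ))), mul(SZ, SSZ)), add(add(SZ, Z), add(SZ, Z)))
  →3  add(S(add(add(SZ, mul(Z, SSZ)), mul(SZ, SSZ))), add(add(SZ, Z), add(SZ, Z)))
  →4  S(add(add(add(SZ, mul(Z, SSZ)), mul(SZ, SSZ)), add(add(SZ, Z), add(SZ, Z))))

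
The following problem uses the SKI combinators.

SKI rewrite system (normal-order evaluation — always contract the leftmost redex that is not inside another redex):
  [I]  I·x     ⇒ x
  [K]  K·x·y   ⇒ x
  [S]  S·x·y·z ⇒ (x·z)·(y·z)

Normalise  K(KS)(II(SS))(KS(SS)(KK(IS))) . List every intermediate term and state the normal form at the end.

Answer: normal form = S  (in 2 steps)

Working:
  start: K(KS)(II(SS))(KS(SS)(KK(IS)))
  [1] KS(KS(SS)(KK(IS)))
  [2] S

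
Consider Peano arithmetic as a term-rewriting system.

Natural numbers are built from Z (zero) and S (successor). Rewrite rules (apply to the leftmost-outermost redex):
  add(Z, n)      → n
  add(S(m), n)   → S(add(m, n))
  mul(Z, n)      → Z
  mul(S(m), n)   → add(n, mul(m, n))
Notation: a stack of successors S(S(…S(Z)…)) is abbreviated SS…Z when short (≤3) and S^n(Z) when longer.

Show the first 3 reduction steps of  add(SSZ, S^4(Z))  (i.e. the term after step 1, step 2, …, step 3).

Answer: after 3 steps: S^6(Z)

Derivation:
  start: add(SSZ, S^4(Z))
  step 1: S(add(SZ, S^4(Z)))
  step 2: S(S(add(Z, S^4(Z))))
  step 3: S^6(Z)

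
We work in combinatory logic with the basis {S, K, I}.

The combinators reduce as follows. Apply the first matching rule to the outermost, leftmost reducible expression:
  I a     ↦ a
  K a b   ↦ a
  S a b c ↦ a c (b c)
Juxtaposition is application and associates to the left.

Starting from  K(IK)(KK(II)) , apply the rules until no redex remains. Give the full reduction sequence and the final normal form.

Answer: normal form = K  (in 2 steps)

Derivation:
  start: K(IK)(KK(II))
  [1] IK
  [2] K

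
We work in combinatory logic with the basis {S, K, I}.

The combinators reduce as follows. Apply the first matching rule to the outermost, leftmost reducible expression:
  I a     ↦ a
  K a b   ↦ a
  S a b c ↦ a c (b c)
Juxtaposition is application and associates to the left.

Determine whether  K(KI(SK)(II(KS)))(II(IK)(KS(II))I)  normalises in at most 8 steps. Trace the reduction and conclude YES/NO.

  start: K(KI(SK)(II(KS)))(II(IK)(KS(II))I)
  →1  KI(SK)(II(KS))
  →2  I(II(KS))
  →3  II(KS)
  →4  I(KS)
  →5  KS

Answer: YES — reaches normal form KS in 5 ≤ 8 steps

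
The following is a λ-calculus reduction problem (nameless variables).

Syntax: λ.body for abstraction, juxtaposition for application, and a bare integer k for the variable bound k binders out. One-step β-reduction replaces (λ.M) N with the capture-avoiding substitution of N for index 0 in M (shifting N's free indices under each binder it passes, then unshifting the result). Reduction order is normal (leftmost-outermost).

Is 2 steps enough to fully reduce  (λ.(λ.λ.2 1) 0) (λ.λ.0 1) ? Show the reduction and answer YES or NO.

Answer: NO — after 2 steps the term is λ.(λ.λ.0 1) (λ.λ.0 1), not yet normal

Working:
  start: (λ.(λ.λ.2 1) 0) (λ.λ.0 1)
  [1] (λ.λ.(λ.λ.0 1) 1) (λ.λ.0 1)
  [2] λ.(λ.λ.0 1) (λ.λ.0 1)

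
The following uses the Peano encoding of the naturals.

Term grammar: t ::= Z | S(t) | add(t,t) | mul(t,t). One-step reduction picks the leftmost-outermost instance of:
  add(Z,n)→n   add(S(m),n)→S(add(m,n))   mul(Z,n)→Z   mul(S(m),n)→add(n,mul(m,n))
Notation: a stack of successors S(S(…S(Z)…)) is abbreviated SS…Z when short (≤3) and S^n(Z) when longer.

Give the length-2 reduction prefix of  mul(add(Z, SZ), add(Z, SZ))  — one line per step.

Answer: after 2 steps: add(add(Z, SZ), mul(Z, add(Z, SZ)))

Derivation:
  start: mul(add(Z, SZ), add(Z, SZ))
  [1] mul(SZ, add(Z, SZ))
  [2] add(add(Z, SZ), mul(Z, add(Z, SZ)))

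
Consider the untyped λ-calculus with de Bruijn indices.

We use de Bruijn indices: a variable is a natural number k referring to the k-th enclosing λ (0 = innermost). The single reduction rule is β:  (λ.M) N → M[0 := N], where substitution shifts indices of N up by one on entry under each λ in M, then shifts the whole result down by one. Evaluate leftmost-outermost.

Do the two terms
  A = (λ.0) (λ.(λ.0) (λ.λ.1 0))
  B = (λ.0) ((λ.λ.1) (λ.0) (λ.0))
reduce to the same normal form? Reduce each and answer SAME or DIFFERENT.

Term A:
  start: (λ.0) (λ.(λ.0) (λ.λ.1 0))
  [1] λ.(λ.0) (λ.λ.1 0)
  [2] λ.λ.λ.1 0

Term B:
  start: (λ.0) ((λ.λ.1) (λ.0) (λ.0))
  [1] (λ.λ.1) (λ.0) (λ.0)
  [2] (λ.λ.0) (λ.0)
  [3] λ.0

Answer: DIFFERENT — A ⇓ λ.λ.λ.1 0, B ⇓ λ.0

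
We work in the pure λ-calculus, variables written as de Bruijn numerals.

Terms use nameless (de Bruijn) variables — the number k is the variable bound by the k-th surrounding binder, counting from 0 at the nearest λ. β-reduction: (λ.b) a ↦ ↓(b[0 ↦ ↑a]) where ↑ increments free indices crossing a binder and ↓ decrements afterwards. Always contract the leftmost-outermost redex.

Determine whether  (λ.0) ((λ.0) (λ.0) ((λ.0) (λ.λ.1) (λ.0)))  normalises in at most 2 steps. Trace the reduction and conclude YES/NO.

Answer: NO — after 2 steps the term is (λ.0) ((λ.0) (λ.λ.1) (λ.0)), not yet normal

Working:
  start: (λ.0) ((λ.0) (λ.0) ((λ.0) (λ.λ.1) (λ.0)))
  →1  (λ.0) (λ.0) ((λ.0) (λ.λ.1) (λ.0))
  →2  (λ.0) ((λ.0) (λ.λ.1) (λ.0))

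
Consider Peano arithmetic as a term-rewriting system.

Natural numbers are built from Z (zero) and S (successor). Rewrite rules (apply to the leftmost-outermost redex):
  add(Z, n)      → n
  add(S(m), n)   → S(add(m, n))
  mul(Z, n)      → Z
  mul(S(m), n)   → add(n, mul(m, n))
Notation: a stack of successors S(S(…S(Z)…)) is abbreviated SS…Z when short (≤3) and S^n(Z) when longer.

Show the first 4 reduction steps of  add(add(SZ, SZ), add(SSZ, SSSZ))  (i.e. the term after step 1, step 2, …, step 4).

Answer: after 4 steps: S(S(add(Z, add(SSZ, SSSZ))))

Working:
  start: add(add(SZ, SZ), add(SSZ, SSSZ))
  [1] add(S(add(Z, SZ)), add(SSZ, SSSZ))
  [2] S(add(add(Z, SZ), add(SSZ, SSSZ)))
  [3] S(add(SZ, add(SSZ, SSSZ)))
  [4] S(S(add(Z, add(SSZ, SSSZ))))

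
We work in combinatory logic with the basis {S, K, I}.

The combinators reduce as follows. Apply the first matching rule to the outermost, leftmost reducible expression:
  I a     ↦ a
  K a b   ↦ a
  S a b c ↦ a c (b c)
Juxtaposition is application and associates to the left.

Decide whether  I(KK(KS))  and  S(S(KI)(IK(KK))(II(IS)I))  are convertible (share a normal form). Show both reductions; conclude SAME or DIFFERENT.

Answer: DIFFERENT — A ⇓ K, B ⇓ S(KK)

Reduction:
Term A:
  start: I(KK(KS))
  →1  KK(KS)
  →2  K

Term B:
  start: S(S(KI)(IK(KK))(II(IS)I))
  →1  S(KI(II(IS)I)(IK(KK)(II(IS)I)))
  →2  S(I(IK(KK)(II(IS)I)))
  →3  S(IK(KK)(II(IS)I))
  →4  S(K(KK)(II(IS)I))
  →5  S(KK)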